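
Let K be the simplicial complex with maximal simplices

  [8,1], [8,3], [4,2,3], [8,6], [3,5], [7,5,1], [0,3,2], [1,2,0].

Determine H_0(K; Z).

H_0 = Z.

Order the vertices as 0 < 1 < 2 < 3 < 4 < 5 < 6 < 7 < 8. Listing each simplex with vertices in this order, K has dimension 2 with simplices:

  0-simplices (9): [0], [1], [2], [3], [4], [5], [6], [7], [8]
  1-simplices (14): [0,1], [0,2], [0,3], [1,2], [1,5], [1,7], [1,8], [2,3], [2,4], [3,4], [3,5], [3,8], [5,7], [6,8]
  2-simplices (4): [0,1,2], [0,2,3], [1,5,7], [2,3,4]

Hence C_0 ≅ Z^9, C_1 ≅ Z^14, C_2 ≅ Z^4.

Boundary ∂_1: C_1 → C_0 is given by ∂[p,q] = [q] − [p]. For instance
  ∂[3,4] = [4] − [3].
The 9×14 boundary matrix has rank 8 and Smith normal form diag(1,1,1,1,1,1,1,1).

∂_2: C_2 → C_1 acts by ∂[p,q,r] = [q,r] − [p,r] + [p,q]. For instance
  ∂[0,2,3] = [2,3] − [0,3] + [0,2],
  ∂[0,1,2] = [1,2] − [0,2] + [0,1].
The 14×4 boundary matrix has rank 4 and Smith normal form diag(1,1,1,1).

Reading off H_k = ker ∂_k / im ∂_{k+1}:

  H_0: rank C_0 − rank ∂_1 = 9 − 8 = 1, and the invariant factors of ∂_1 are all 1, so H_0 ≅ Z.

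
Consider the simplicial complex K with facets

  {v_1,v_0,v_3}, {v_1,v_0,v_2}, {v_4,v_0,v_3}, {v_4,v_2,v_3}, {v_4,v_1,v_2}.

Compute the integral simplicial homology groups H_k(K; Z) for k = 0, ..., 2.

Order the vertices as v_0 < v_1 < v_2 < v_3 < v_4. Listing each simplex with vertices in this order, K has dimension 2 with simplices:

  0-simplices (5): [v_0], [v_1], [v_2], [v_3], [v_4]
  1-simplices (10): [v_0,v_1], [v_0,v_2], [v_0,v_3], [v_0,v_4], [v_1,v_2], [v_1,v_3], [v_1,v_4], [v_2,v_3], [v_2,v_4], [v_3,v_4]
  2-simplices (5): [v_0,v_1,v_2], [v_0,v_1,v_3], [v_0,v_3,v_4], [v_1,v_2,v_4], [v_2,v_3,v_4]

so the chain groups are C_0 ≅ Z^5, C_1 ≅ Z^10, C_2 ≅ Z^5.

The boundary map ∂_1: C_1 → C_0 sends each edge [p,q] (with p < q) to q − p. For instance
  ∂[v_2,v_3] = [v_3] − [v_2].
The resulting 5×10 matrix has rank 4, and its Smith normal form has invariant factors (1,1,1,1).

∂_2: C_2 → C_1 acts by ∂[p,q,r] = [q,r] − [p,r] + [p,q]. For instance
  ∂[v_2,v_3,v_4] = [v_3,v_4] − [v_2,v_4] + [v_2,v_3],
  ∂[v_0,v_1,v_2] = [v_1,v_2] − [v_0,v_2] + [v_0,v_1].
The 10×5 boundary matrix has rank 5 and Smith normal form diag(1,1,1,1,1).

Reading off H_k = ker ∂_k / im ∂_{k+1}:

  H_0: rank C_0 − rank ∂_1 = 5 − 4 = 1, and the invariant factors of ∂_1 are all 1, so H_0 = Z.
  H_1: rank ker ∂_1 − rank ∂_2 = (10 − 4) − 5 = 1, and the invariant factors of ∂_2 are all 1, so H_1 = Z.
  H_2: rank ker ∂_2 − rank ∂_3 = (5 − 5) − 0 = 0, and there is no ∂_3, so H_2 = 0.

As a check, the Euler characteristic is 5 − 10 + 5 = 0, which agrees with 1 − 1 + 0 = 0.

H_0 ≅ Z,  H_1 ≅ Z,  H_2 = 0.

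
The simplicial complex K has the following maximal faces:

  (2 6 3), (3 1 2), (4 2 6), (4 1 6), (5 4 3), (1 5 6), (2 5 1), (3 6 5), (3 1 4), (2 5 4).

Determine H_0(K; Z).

H_0 ≅ Z.

Order the vertices as 1 < 2 < 3 < 4 < 5 < 6. Listing each simplex with vertices in this order, K has dimension 2 with simplices:

  0-simplices (6): [1], [2], [3], [4], [5], [6]
  1-simplices (15): [1,2], [1,3], [1,4], [1,5], [1,6], [2,3], [2,4], [2,5], [2,6], [3,4], [3,5], [3,6], [4,5], [4,6], [5,6]
  2-simplices (10): [1,2,3], [1,2,5], [1,3,4], [1,4,6], [1,5,6], [2,3,6], [2,4,5], [2,4,6], [3,4,5], [3,5,6]

Hence C_0 ≅ Z^6, C_1 ≅ Z^15, C_2 ≅ Z^10.

The boundary map ∂_1: C_1 → C_0 is given by ∂[p,q] = [q] − [p].
As a 6×15 matrix over Z this has rank 5, with invariant factors (1,1,1,1,1).

Boundary ∂_2: C_2 → C_1 sends each 2-simplex [p,q,r] to [q,r] − [p,r] + [p,q]. For instance
  ∂[1,2,5] = [2,5] − [1,5] + [1,2],
  ∂[1,4,6] = [4,6] − [1,6] + [1,4].
The resulting 15×10 matrix has rank 10, and its Smith normal form has invariant factors (1,1,1,1,1,1,1,1,1,2).

Now H_k = ker ∂_k / im ∂_{k+1}, so:

  H_0: rank C_0 − rank ∂_1 = 6 − 5 = 1, and the invariant factors of ∂_1 are all 1, so H_0 ≅ Z.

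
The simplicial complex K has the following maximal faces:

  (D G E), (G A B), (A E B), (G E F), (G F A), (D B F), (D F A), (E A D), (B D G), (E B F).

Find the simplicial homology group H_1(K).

We work with the vertex ordering A < B < D < E < F < G. The simplices of K, each written with vertices in increasing order, are:

  0-simplices (6): A, B, D, E, F, G
  1-simplices (15): AB, AD, AE, AF, AG, BD, BE, BF, BG, DE, DF, DG, EF, EG, FG
  2-simplices (10): ABE, ABG, ADE, ADF, AFG, BDF, BDG, BEF, DEG, EFG

so the chain groups are C_0 ≅ Z^6, C_1 ≅ Z^15, C_2 ≅ Z^10.

∂_1: C_1 → C_0 is given by ∂[p,q] = [q] − [p].
The resulting 6×15 matrix has rank 5, and its Smith normal form has invariant factors (1,1,1,1,1).

The boundary map ∂_2: C_2 → C_1 maps a triangle to the signed sum of its edges. For instance
  ∂ABE = BE − AE + AB,
  ∂DEG = EG − DG + DE.
The 15×10 boundary matrix has rank 10 and Smith normal form diag(1,1,1,1,1,1,1,1,1,2).

Computing H_k = (kernel of ∂_k) / (image of ∂_{k+1}):

  H_1: rank ker ∂_1 − rank ∂_2 = (15 − 5) − 10 = 0, and ∂_2 has invariant factor 2 > 1, so H_1 = Z/2Z.

H_1 = Z/2Z.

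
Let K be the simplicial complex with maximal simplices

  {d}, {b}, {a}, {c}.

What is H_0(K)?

We work with the vertex ordering a < b < c < d. The simplices of K, each written with vertices in increasing order, are:

  0-simplices (4): a, b, c, d

giving chain groups C_0 ≅ Z^4.

From H_k ≅ ker(∂_k) / im(∂_{k+1}) we obtain:

  H_0: rank C_0 − rank ∂_1 = 4 − 0 = 4, and there is no ∂_1, so H_0 = Z^4.

H_0 = Z^4.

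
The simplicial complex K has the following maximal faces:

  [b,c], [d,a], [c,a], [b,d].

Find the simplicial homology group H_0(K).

K has 4 vertices, 4 edges.
rank ∂_0 = 0, rank ∂_1 = 3 ⇒ b_0 = 4 − 0 − 3 = 1; all invariant factors of ∂_1 are 1 so no torsion. So H_0 ≅ Z.

H_0 ≅ Z.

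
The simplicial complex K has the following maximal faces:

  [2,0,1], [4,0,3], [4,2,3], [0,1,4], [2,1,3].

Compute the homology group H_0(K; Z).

H_0 = Z.

Order the vertices as 0 < 1 < 2 < 3 < 4. Listing each simplex with vertices in this order, K has dimension 2 with simplices:

  0-simplices (5): [0], [1], [2], [3], [4]
  1-simplices (10): [0,1], [0,2], [0,3], [0,4], [1,2], [1,3], [1,4], [2,3], [2,4], [3,4]
  2-simplices (5): [0,1,2], [0,1,4], [0,3,4], [1,2,3], [2,3,4]

so the chain groups are C_0 ≅ Z^5, C_1 ≅ Z^10, C_2 ≅ Z^5.

∂_1: C_1 → C_0 sends each edge [p,q] (with p < q) to q − p.
The 5×10 boundary matrix has rank 4 and Smith normal form diag(1,1,1,1).

∂_2: C_2 → C_1 acts by ∂[p,q,r] = [q,r] − [p,r] + [p,q]. For instance
  ∂[2,3,4] = [3,4] − [2,4] + [2,3],
  ∂[0,3,4] = [3,4] − [0,4] + [0,3].
The 10×5 boundary matrix has rank 5 and Smith normal form diag(1,1,1,1,1).

Computing H_k = (kernel of ∂_k) / (image of ∂_{k+1}):

  H_0: rank C_0 − rank ∂_1 = 5 − 4 = 1, and the invariant factors of ∂_1 are all 1, so H_0 ≅ Z.

(K is a triangulation of the Möbius band.)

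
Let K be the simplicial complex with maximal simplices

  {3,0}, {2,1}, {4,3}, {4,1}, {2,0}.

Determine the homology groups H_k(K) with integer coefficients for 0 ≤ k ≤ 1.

H_0 = Z,  H_1 = Z.

We work with the vertex ordering 0 < 1 < 2 < 3 < 4. The simplices of K, each written with vertices in increasing order, are:

  0-simplices (5): [0], [1], [2], [3], [4]
  1-simplices (5): [0,2], [0,3], [1,2], [1,4], [3,4]

Hence C_0 ≅ Z^5, C_1 ≅ Z^5.

The boundary map ∂_1: C_1 → C_0 maps an edge to its endpoints' difference, ∂[p,q] = q − p.
The resulting 5×5 matrix has rank 4, and its Smith normal form has invariant factors (1,1,1,1).

Reading off H_k = ker ∂_k / im ∂_{k+1}:

  H_0: rank C_0 − rank ∂_1 = 5 − 4 = 1, and the invariant factors of ∂_1 are all 1, so H_0 ≅ Z.
  H_1: rank ker ∂_1 − rank ∂_2 = (5 − 4) − 0 = 1, and there is no ∂_2, so H_1 ≅ Z.

(K is a triangulation of the circle S^1.)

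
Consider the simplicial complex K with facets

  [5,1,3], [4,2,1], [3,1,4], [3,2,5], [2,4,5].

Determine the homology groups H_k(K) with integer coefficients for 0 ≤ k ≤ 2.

Fix the vertex order 1 < 2 < 3 < 4 < 5 and write every simplex with vertices in increasing order. Then dim K = 2 and the simplices of K are:

  0-simplices (5): [1], [2], [3], [4], [5]
  1-simplices (10): [1,2], [1,3], [1,4], [1,5], [2,3], [2,4], [2,5], [3,4], [3,5], [4,5]
  2-simplices (5): [1,2,4], [1,3,4], [1,3,5], [2,3,5], [2,4,5]

giving chain groups C_0 ≅ Z^5, C_1 ≅ Z^10, C_2 ≅ Z^5.

The boundary map ∂_1: C_1 → C_0 maps an edge to its endpoints' difference, ∂[p,q] = q − p. For instance
  ∂[2,5] = [5] − [2].
The 5×10 boundary matrix has rank 4 and Smith normal form diag(1,1,1,1).

The boundary map ∂_2: C_2 → C_1 acts by ∂[p,q,r] = [q,r] − [p,r] + [p,q]. For instance
  ∂[1,3,4] = [3,4] − [1,4] + [1,3],
  ∂[2,4,5] = [4,5] − [2,5] + [2,4].
As a 10×5 matrix over Z this has rank 5, with invariant factors (1,1,1,1,1).

Reading off H_k = ker ∂_k / im ∂_{k+1}:

  H_0: rank C_0 − rank ∂_1 = 5 − 4 = 1, and the invariant factors of ∂_1 are all 1, so H_0 ≅ Z.
  H_1: rank ker ∂_1 − rank ∂_2 = (10 − 4) − 5 = 1, and the invariant factors of ∂_2 are all 1, so H_1 ≅ Z.
  H_2: rank ker ∂_2 − rank ∂_3 = (5 − 5) − 0 = 0, and there is no ∂_3, so H_2 ≅ 0.

H_0 ≅ Z,  H_1 ≅ Z,  H_2 = 0.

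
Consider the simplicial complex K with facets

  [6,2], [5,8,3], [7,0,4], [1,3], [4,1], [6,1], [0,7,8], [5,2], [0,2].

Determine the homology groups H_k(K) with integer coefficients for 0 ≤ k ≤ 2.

Fix the vertex order 0 < 1 < 2 < 3 < 4 < 5 < 6 < 7 < 8 and write every simplex with vertices in increasing order. Then dim K = 2 and the simplices of K are:

  0-simplices (9): [0], [1], [2], [3], [4], [5], [6], [7], [8]
  1-simplices (14): [0,2], [0,4], [0,7], [0,8], [1,3], [1,4], [1,6], [2,5], [2,6], [3,5], [3,8], [4,7], [5,8], [7,8]
  2-simplices (3): [0,4,7], [0,7,8], [3,5,8]

giving chain groups C_0 ≅ Z^9, C_1 ≅ Z^14, C_2 ≅ Z^3.

Boundary ∂_1: C_1 → C_0 is given by ∂[p,q] = [q] − [p]. For instance
  ∂[0,7] = [7] − [0].
As a 9×14 matrix over Z this has rank 8, with invariant factors (1,1,1,1,1,1,1,1).

The boundary map ∂_2: C_2 → C_1 acts by ∂[p,q,r] = [q,r] − [p,r] + [p,q]. For instance
  ∂[0,7,8] = [7,8] − [0,8] + [0,7],
  ∂[3,5,8] = [5,8] − [3,8] + [3,5].
The resulting 14×3 matrix has rank 3, and its Smith normal form has invariant factors (1,1,1).

Now H_k = ker ∂_k / im ∂_{k+1}, so:

  H_0: rank C_0 − rank ∂_1 = 9 − 8 = 1, and the invariant factors of ∂_1 are all 1, so H_0 ≅ Z.
  H_1: rank ker ∂_1 − rank ∂_2 = (14 − 8) − 3 = 3, and the invariant factors of ∂_2 are all 1, so H_1 ≅ Z^3.
  H_2: rank ker ∂_2 − rank ∂_3 = (3 − 3) − 0 = 0, and there is no ∂_3, so H_2 ≅ 0.

As a check, the Euler characteristic is 9 − 14 + 3 = -2, which agrees with 1 − 3 + 0 = -2.

H_0 = Z,  H_1 = Z^3,  H_2 = 0.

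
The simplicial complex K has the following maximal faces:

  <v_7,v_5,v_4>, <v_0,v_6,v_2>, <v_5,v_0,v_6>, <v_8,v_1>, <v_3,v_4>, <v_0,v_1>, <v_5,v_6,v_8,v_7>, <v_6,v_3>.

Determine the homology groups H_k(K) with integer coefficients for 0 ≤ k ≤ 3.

We work with the vertex ordering v_0 < v_1 < v_2 < v_3 < v_4 < v_5 < v_6 < v_7 < v_8. The simplices of K, each written with vertices in increasing order, are:

  0-simplices (9): [v_0], [v_1], [v_2], [v_3], [v_4], [v_5], [v_6], [v_7], [v_8]
  1-simplices (16): (16 of them)
  2-simplices (7): [v_0,v_2,v_6], [v_0,v_5,v_6], [v_4,v_5,v_7], [v_5,v_6,v_7], [v_5,v_6,v_8], [v_5,v_7,v_8], [v_6,v_7,v_8]
  3-simplices (1): [v_5,v_6,v_7,v_8]

giving chain groups C_0 ≅ Z^9, C_1 ≅ Z^16, C_2 ≅ Z^7, C_3 ≅ Z^1.

Boundary ∂_1: C_1 → C_0 maps an edge to its endpoints' difference, ∂[p,q] = q − p. For instance
  ∂[v_1,v_8] = [v_8] − [v_1].
The 9×16 boundary matrix has rank 8 and Smith normal form diag(1,1,1,1,1,1,1,1).

Boundary ∂_2: C_2 → C_1 acts by ∂[p,q,r] = [q,r] − [p,r] + [p,q]. For instance
  ∂[v_4,v_5,v_7] = [v_5,v_7] − [v_4,v_7] + [v_4,v_5],
  ∂[v_6,v_7,v_8] = [v_7,v_8] − [v_6,v_8] + [v_6,v_7].
The 16×7 boundary matrix has rank 6 and Smith normal form diag(1,1,1,1,1,1).

∂_3: C_3 → C_2 sends each 3-simplex σ to the alternating sum Σ_i (−1)^i (σ with its i-th vertex removed). For instance
  ∂[v_5,v_6,v_7,v_8] = [v_6,v_7,v_8] − [v_5,v_7,v_8] + [v_5,v_6,v_8] − [v_5,v_6,v_7].
This gives a 7×1 integer matrix of rank 1; reducing to Smith normal form yields diagonal entries (1).

Reading off H_k = ker ∂_k / im ∂_{k+1}:

  H_0: rank C_0 − rank ∂_1 = 9 − 8 = 1, and the invariant factors of ∂_1 are all 1, so H_0 = Z.
  H_1: rank ker ∂_1 − rank ∂_2 = (16 − 8) − 6 = 2, and the invariant factors of ∂_2 are all 1, so H_1 = Z^2.
  H_2: rank ker ∂_2 − rank ∂_3 = (7 − 6) − 1 = 0, and the invariant factors of ∂_3 are all 1, so H_2 = 0.
  H_3: rank ker ∂_3 − rank ∂_4 = (1 − 1) − 0 = 0, and there is no ∂_4, so H_3 = 0.

H_0 = Z,  H_1 = Z^2,  H_2 = 0,  H_3 = 0.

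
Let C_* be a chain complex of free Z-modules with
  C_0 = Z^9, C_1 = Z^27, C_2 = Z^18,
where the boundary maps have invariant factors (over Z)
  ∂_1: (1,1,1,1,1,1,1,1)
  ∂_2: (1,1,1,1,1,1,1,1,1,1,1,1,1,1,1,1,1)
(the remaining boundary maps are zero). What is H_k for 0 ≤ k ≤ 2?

H_0 = Z,  H_1 = Z^2,  H_2 = Z.

H_0: b_0 = 9 − 0 − 8 = 1; torsion from ∂_1 factors > 1: none. So H_0 = Z.
H_1: b_1 = 27 − 8 − 17 = 2; torsion from ∂_2 factors > 1: none. So H_1 = Z^2.
H_2: b_2 = 18 − 17 − 0 = 1; torsion from ∂_3 factors > 1: none. So H_2 = Z.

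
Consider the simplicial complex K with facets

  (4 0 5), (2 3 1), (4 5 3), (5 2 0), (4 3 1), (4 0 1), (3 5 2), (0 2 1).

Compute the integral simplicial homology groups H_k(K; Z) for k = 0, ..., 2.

H_0 ≅ Z,  H_1 = 0,  H_2 ≅ Z.

K has 6 vertices, 12 edges, 8 triangles.
rank ∂_0 = 0, rank ∂_1 = 5 ⇒ b_0 = 6 − 0 − 5 = 1; all invariant factors of ∂_1 are 1 so no torsion. So H_0 = Z.
rank ∂_1 = 5, rank ∂_2 = 7 ⇒ b_1 = 12 − 5 − 7 = 0; all invariant factors of ∂_2 are 1 so no torsion. So H_1 = 0.
rank ∂_2 = 7, rank ∂_3 = 0 ⇒ b_2 = 8 − 7 − 0 = 1. So H_2 = Z.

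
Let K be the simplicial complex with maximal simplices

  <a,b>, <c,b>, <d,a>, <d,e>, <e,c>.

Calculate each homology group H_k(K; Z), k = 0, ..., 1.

H_0 = Z,  H_1 = Z.

Order the vertices as a < b < c < d < e. Listing each simplex with vertices in this order, K has dimension 1 with simplices:

  0-simplices (5): a, b, c, d, e
  1-simplices (5): ab, ad, bc, ce, de

giving chain groups C_0 ≅ Z^5, C_1 ≅ Z^5.

The boundary map ∂_1: C_1 → C_0 is given by ∂[p,q] = [q] − [p].
As a 5×5 matrix over Z this has rank 4, with invariant factors (1,1,1,1).

Now H_k = ker ∂_k / im ∂_{k+1}, so:

  H_0: rank C_0 − rank ∂_1 = 5 − 4 = 1, and the invariant factors of ∂_1 are all 1, so H_0 = Z.
  H_1: rank ker ∂_1 − rank ∂_2 = (5 − 4) − 0 = 1, and there is no ∂_2, so H_1 = Z.

As a check, the Euler characteristic is 5 − 5 = 0, which agrees with 1 − 1 = 0.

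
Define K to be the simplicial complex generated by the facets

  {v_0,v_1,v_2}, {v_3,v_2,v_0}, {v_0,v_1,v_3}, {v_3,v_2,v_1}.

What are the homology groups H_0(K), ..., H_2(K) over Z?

H_0 ≅ Z,  H_1 = 0,  H_2 ≅ Z.

Order the vertices as v_0 < v_1 < v_2 < v_3. Listing each simplex with vertices in this order, K has dimension 2 with simplices:

  0-simplices (4): [v_0], [v_1], [v_2], [v_3]
  1-simplices (6): [v_0,v_1], [v_0,v_2], [v_0,v_3], [v_1,v_2], [v_1,v_3], [v_2,v_3]
  2-simplices (4): [v_0,v_1,v_2], [v_0,v_1,v_3], [v_0,v_2,v_3], [v_1,v_2,v_3]

so the chain groups are C_0 ≅ Z^4, C_1 ≅ Z^6, C_2 ≅ Z^4.

∂_1: C_1 → C_0 sends each edge [p,q] (with p < q) to q − p. For instance
  ∂[v_0,v_3] = [v_3] − [v_0].
The 4×6 boundary matrix has rank 3 and Smith normal form diag(1,1,1).

∂_2: C_2 → C_1 acts by ∂[p,q,r] = [q,r] − [p,r] + [p,q]. For instance
  ∂[v_0,v_1,v_2] = [v_1,v_2] − [v_0,v_2] + [v_0,v_1],
  ∂[v_1,v_2,v_3] = [v_2,v_3] − [v_1,v_3] + [v_1,v_2].
This gives a 6×4 integer matrix of rank 3; reducing to Smith normal form yields diagonal entries (1,1,1).

Computing H_k = (kernel of ∂_k) / (image of ∂_{k+1}):

  H_0: rank C_0 − rank ∂_1 = 4 − 3 = 1, and the invariant factors of ∂_1 are all 1, so H_0 = Z.
  H_1: rank ker ∂_1 − rank ∂_2 = (6 − 3) − 3 = 0, and the invariant factors of ∂_2 are all 1, so H_1 = 0.
  H_2: rank ker ∂_2 − rank ∂_3 = (4 − 3) − 0 = 1, and there is no ∂_3, so H_2 = Z.

(K is a triangulation of the 2-sphere S^2.)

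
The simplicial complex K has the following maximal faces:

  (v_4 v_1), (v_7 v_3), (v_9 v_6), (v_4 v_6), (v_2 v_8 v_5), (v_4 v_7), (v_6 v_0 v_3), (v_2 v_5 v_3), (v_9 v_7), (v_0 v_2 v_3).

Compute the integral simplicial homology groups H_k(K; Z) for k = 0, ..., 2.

H_0 = Z,  H_1 = Z^2,  H_2 = 0.

Take the total order v_0 < v_1 < v_2 < v_3 < v_4 < v_5 < v_6 < v_7 < v_8 < v_9 on the vertex set. Then K (dimension 2) consists of the simplices:

  0-simplices (10): [v_0], [v_1], [v_2], [v_3], [v_4], [v_5], [v_6], [v_7], [v_8], [v_9]
  1-simplices (15): (15 of them)
  2-simplices (4): [v_0,v_2,v_3], [v_0,v_3,v_6], [v_2,v_3,v_5], [v_2,v_5,v_8]

giving chain groups C_0 ≅ Z^10, C_1 ≅ Z^15, C_2 ≅ Z^4.

∂_1: C_1 → C_0 is given by ∂[p,q] = [q] − [p]. For instance
  ∂[v_0,v_6] = [v_6] − [v_0].
The 10×15 boundary matrix has rank 9 and Smith normal form diag(1,1,1,1,1,1,1,1,1).

Boundary ∂_2: C_2 → C_1 sends each 2-simplex [p,q,r] to [q,r] − [p,r] + [p,q]. For instance
  ∂[v_0,v_2,v_3] = [v_2,v_3] − [v_0,v_3] + [v_0,v_2],
  ∂[v_0,v_3,v_6] = [v_3,v_6] − [v_0,v_6] + [v_0,v_3].
As a 15×4 matrix over Z this has rank 4, with invariant factors (1,1,1,1).

Reading off H_k = ker ∂_k / im ∂_{k+1}:

  H_0: rank C_0 − rank ∂_1 = 10 − 9 = 1, and the invariant factors of ∂_1 are all 1, so H_0 = Z.
  H_1: rank ker ∂_1 − rank ∂_2 = (15 − 9) − 4 = 2, and the invariant factors of ∂_2 are all 1, so H_1 = Z^2.
  H_2: rank ker ∂_2 − rank ∂_3 = (4 − 4) − 0 = 0, and there is no ∂_3, so H_2 = 0.

As a check, the Euler characteristic is 10 − 15 + 4 = -1, which agrees with 1 − 2 + 0 = -1.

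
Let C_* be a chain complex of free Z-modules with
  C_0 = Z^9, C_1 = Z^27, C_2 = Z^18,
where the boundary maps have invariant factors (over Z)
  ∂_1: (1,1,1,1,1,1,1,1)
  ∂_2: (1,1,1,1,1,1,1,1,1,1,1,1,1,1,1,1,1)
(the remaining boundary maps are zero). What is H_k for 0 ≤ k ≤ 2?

H_0: b_0 = 9 − 0 − 8 = 1; torsion from ∂_1 factors > 1: none. So H_0 = Z.
H_1: b_1 = 27 − 8 − 17 = 2; torsion from ∂_2 factors > 1: none. So H_1 = Z^2.
H_2: b_2 = 18 − 17 − 0 = 1; torsion from ∂_3 factors > 1: none. So H_2 = Z.

H_0 = Z,  H_1 = Z^2,  H_2 = Z.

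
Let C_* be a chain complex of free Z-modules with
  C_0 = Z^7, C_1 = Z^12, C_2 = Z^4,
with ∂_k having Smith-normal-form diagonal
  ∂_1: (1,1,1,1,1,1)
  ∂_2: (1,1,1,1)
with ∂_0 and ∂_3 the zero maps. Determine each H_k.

H_0 ≅ Z,  H_1 ≅ Z^2,  H_2 = 0.

H_0: b_0 = 7 − 0 − 6 = 1; torsion from ∂_1 factors > 1: none. So H_0 ≅ Z.
H_1: b_1 = 12 − 6 − 4 = 2; torsion from ∂_2 factors > 1: none. So H_1 ≅ Z^2.
H_2: b_2 = 4 − 4 − 0 = 0; torsion from ∂_3 factors > 1: none. So H_2 ≅ 0.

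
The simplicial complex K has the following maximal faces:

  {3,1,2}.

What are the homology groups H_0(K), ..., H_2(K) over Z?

H_0 ≅ Z,  H_1 = 0,  H_2 = 0.

K has 3 vertices, 3 edges, 1 triangle.
rank ∂_0 = 0, rank ∂_1 = 2 ⇒ b_0 = 3 − 0 − 2 = 1; all invariant factors of ∂_1 are 1 so no torsion. So H_0 = Z.
rank ∂_1 = 2, rank ∂_2 = 1 ⇒ b_1 = 3 − 2 − 1 = 0; all invariant factors of ∂_2 are 1 so no torsion. So H_1 = 0.
rank ∂_2 = 1, rank ∂_3 = 0 ⇒ b_2 = 1 − 1 − 0 = 0. So H_2 = 0.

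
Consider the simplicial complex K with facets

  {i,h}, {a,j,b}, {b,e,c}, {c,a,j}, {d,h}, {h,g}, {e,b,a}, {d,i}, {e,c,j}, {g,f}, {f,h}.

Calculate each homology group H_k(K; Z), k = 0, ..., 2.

H_0 ≅ Z^2,  H_1 ≅ Z^3,  H_2 = 0.

K has 10 vertices, 16 edges, 5 triangles.
rank ∂_0 = 0, rank ∂_1 = 8 ⇒ b_0 = 10 − 0 − 8 = 2; all invariant factors of ∂_1 are 1 so no torsion. So H_0 = Z^2.
rank ∂_1 = 8, rank ∂_2 = 5 ⇒ b_1 = 16 − 8 − 5 = 3; all invariant factors of ∂_2 are 1 so no torsion. So H_1 = Z^3.
rank ∂_2 = 5, rank ∂_3 = 0 ⇒ b_2 = 5 − 5 − 0 = 0. So H_2 = 0.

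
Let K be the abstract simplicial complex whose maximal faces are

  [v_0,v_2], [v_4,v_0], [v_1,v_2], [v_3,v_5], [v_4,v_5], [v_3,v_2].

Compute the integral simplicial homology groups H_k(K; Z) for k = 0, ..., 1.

Take the total order v_0 < v_1 < v_2 < v_3 < v_4 < v_5 on the vertex set. Then K (dimension 1) consists of the simplices:

  0-simplices (6): [v_0], [v_1], [v_2], [v_3], [v_4], [v_5]
  1-simplices (6): [v_0,v_2], [v_0,v_4], [v_1,v_2], [v_2,v_3], [v_3,v_5], [v_4,v_5]

so the chain groups are C_0 ≅ Z^6, C_1 ≅ Z^6.

The boundary map ∂_1: C_1 → C_0 maps an edge to its endpoints' difference, ∂[p,q] = q − p.
As a 6×6 matrix over Z this has rank 5, with invariant factors (1,1,1,1,1).

Now H_k = ker ∂_k / im ∂_{k+1}, so:

  H_0: rank C_0 − rank ∂_1 = 6 − 5 = 1, and the invariant factors of ∂_1 are all 1, so H_0 = Z.
  H_1: rank ker ∂_1 − rank ∂_2 = (6 − 5) − 0 = 1, and there is no ∂_2, so H_1 = Z.

As a check, the Euler characteristic is 6 − 6 = 0, which agrees with 1 − 1 = 0.

H_0 = Z,  H_1 = Z.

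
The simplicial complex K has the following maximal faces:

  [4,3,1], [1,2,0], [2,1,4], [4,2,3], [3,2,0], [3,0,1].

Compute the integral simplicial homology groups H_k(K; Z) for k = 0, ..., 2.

Fix the vertex order 0 < 1 < 2 < 3 < 4 and write every simplex with vertices in increasing order. Then dim K = 2 and the simplices of K are:

  0-simplices (5): [0], [1], [2], [3], [4]
  1-simplices (9): [0,1], [0,2], [0,3], [1,2], [1,3], [1,4], [2,3], [2,4], [3,4]
  2-simplices (6): [0,1,2], [0,1,3], [0,2,3], [1,2,4], [1,3,4], [2,3,4]

giving chain groups C_0 ≅ Z^5, C_1 ≅ Z^9, C_2 ≅ Z^6.

Boundary ∂_1: C_1 → C_0 sends each edge [p,q] (with p < q) to q − p.
The 5×9 boundary matrix has rank 4 and Smith normal form diag(1,1,1,1).

Boundary ∂_2: C_2 → C_1 sends each 2-simplex [p,q,r] to [q,r] − [p,r] + [p,q]. For instance
  ∂[1,2,4] = [2,4] − [1,4] + [1,2],
  ∂[0,2,3] = [2,3] − [0,3] + [0,2].
As a 9×6 matrix over Z this has rank 5, with invariant factors (1,1,1,1,1).

Reading off H_k = ker ∂_k / im ∂_{k+1}:

  H_0: rank C_0 − rank ∂_1 = 5 − 4 = 1, and the invariant factors of ∂_1 are all 1, so H_0 = Z.
  H_1: rank ker ∂_1 − rank ∂_2 = (9 − 4) − 5 = 0, and the invariant factors of ∂_2 are all 1, so H_1 = 0.
  H_2: rank ker ∂_2 − rank ∂_3 = (6 − 5) − 0 = 1, and there is no ∂_3, so H_2 = Z.

H_0 ≅ Z,  H_1 = 0,  H_2 ≅ Z.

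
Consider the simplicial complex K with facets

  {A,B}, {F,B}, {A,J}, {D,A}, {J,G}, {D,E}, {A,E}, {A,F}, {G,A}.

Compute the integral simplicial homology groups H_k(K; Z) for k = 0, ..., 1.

H_0 ≅ Z,  H_1 ≅ Z^3.

Fix the vertex order A < B < D < E < F < G < J and write every simplex with vertices in increasing order. Then dim K = 1 and the simplices of K are:

  0-simplices (7): A, B, D, E, F, G, J
  1-simplices (9): AB, AD, AE, AF, AG, AJ, BF, DE, GJ

giving chain groups C_0 ≅ Z^7, C_1 ≅ Z^9.

∂_1: C_1 → C_0 sends each edge [p,q] (with p < q) to q − p. For instance
  ∂GJ = J − G.
The 7×9 boundary matrix has rank 6 and Smith normal form diag(1,1,1,1,1,1).

From H_k ≅ ker(∂_k) / im(∂_{k+1}) we obtain:

  H_0: rank C_0 − rank ∂_1 = 7 − 6 = 1, and the invariant factors of ∂_1 are all 1, so H_0 = Z.
  H_1: rank ker ∂_1 − rank ∂_2 = (9 − 6) − 0 = 3, and there is no ∂_2, so H_1 = Z^3.

As a check, the Euler characteristic is 7 − 9 = -2, which agrees with 1 − 3 = -2.
(K is a triangulation of a wedge of 3 circles.)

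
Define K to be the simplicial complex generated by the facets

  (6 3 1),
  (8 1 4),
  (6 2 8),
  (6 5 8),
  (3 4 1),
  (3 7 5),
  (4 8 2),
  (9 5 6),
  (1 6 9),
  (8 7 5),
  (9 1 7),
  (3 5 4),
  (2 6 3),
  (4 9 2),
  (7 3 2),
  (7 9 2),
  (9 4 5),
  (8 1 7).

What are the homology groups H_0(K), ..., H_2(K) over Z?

H_0 = Z,  H_1 = Z^2,  H_2 = Z.

Take the total order 1 < 2 < 3 < 4 < 5 < 6 < 7 < 8 < 9 on the vertex set. Then K (dimension 2) consists of the simplices:

  0-simplices (9): [1], [2], [3], [4], [5], [6], [7], [8], [9]
  1-simplices (27): (27 of them)
  2-simplices (18): [1,3,4], [1,3,6], [1,4,8], [1,6,9], [1,7,8], [1,7,9], [2,3,6], [2,3,7], [2,4,8], [2,4,9], [2,6,8], [2,7,9], [3,4,5], [3,5,7], [4,5,9], [5,6,8], [5,6,9], [5,7,8]

Hence C_0 ≅ Z^9, C_1 ≅ Z^27, C_2 ≅ Z^18.

∂_1: C_1 → C_0 sends each edge [p,q] (with p < q) to q − p. For instance
  ∂[5,6] = [6] − [5].
As a 9×27 matrix over Z this has rank 8, with invariant factors (1,1,1,1,1,1,1,1).

The boundary map ∂_2: C_2 → C_1 sends each 2-simplex [p,q,r] to [q,r] − [p,r] + [p,q]. For instance
  ∂[5,6,9] = [6,9] − [5,9] + [5,6],
  ∂[1,3,6] = [3,6] − [1,6] + [1,3].
The 27×18 boundary matrix has rank 17 and Smith normal form diag(1,1,1,1,1,1,1,1,1,1,1,1,1,1,1,1,1).

Reading off H_k = ker ∂_k / im ∂_{k+1}:

  H_0: rank C_0 − rank ∂_1 = 9 − 8 = 1, and the invariant factors of ∂_1 are all 1, so H_0 ≅ Z.
  H_1: rank ker ∂_1 − rank ∂_2 = (27 − 8) − 17 = 2, and the invariant factors of ∂_2 are all 1, so H_1 ≅ Z^2.
  H_2: rank ker ∂_2 − rank ∂_3 = (18 − 17) − 0 = 1, and there is no ∂_3, so H_2 ≅ Z.

As a check, the Euler characteristic is 9 − 27 + 18 = 0, which agrees with 1 − 2 + 1 = 0.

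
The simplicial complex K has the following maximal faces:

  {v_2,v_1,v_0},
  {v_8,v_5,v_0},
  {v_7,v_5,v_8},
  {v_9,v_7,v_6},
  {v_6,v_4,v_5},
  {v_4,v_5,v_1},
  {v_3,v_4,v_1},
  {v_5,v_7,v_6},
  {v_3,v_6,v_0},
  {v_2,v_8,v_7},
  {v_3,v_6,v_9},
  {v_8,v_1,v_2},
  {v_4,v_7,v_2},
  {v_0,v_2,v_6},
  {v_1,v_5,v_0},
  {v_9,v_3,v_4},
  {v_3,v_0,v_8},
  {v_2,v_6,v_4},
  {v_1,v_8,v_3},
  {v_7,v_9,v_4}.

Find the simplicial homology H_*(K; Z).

Fix the vertex order v_0 < v_1 < v_2 < v_3 < v_4 < v_5 < v_6 < v_7 < v_8 < v_9 and write every simplex with vertices in increasing order. Then dim K = 2 and the simplices of K are:

  0-simplices (10): [v_0], [v_1], [v_2], [v_3], [v_4], [v_5], [v_6], [v_7], [v_8], [v_9]
  1-simplices (30): (30 of them)
  2-simplices (20): (20 of them)

Hence C_0 ≅ Z^10, C_1 ≅ Z^30, C_2 ≅ Z^20.

The boundary map ∂_1: C_1 → C_0 is given by ∂[p,q] = [q] − [p]. For instance
  ∂[v_2,v_8] = [v_8] − [v_2].
The 10×30 boundary matrix has rank 9 and Smith normal form diag(1,1,1,1,1,1,1,1,1).

∂_2: C_2 → C_1 maps a triangle to the signed sum of its edges. For instance
  ∂[v_4,v_7,v_9] = [v_7,v_9] − [v_4,v_9] + [v_4,v_7],
  ∂[v_5,v_6,v_7] = [v_6,v_7] − [v_5,v_7] + [v_5,v_6].
The 30×20 boundary matrix has rank 20 and Smith normal form diag(1,1,1,1,1,1,1,1,1,1,1,1,1,1,1,1,1,1,1,2).

Computing H_k = (kernel of ∂_k) / (image of ∂_{k+1}):

  H_0: rank C_0 − rank ∂_1 = 10 − 9 = 1, and the invariant factors of ∂_1 are all 1, so H_0 ≅ Z.
  H_1: rank ker ∂_1 − rank ∂_2 = (30 − 9) − 20 = 1, and ∂_2 has invariant factor 2 > 1, so H_1 ≅ Z × Z/2.
  H_2: rank ker ∂_2 − rank ∂_3 = (20 − 20) − 0 = 0, and there is no ∂_3, so H_2 ≅ 0.

As a check, the Euler characteristic is 10 − 30 + 20 = 0, which agrees with 1 − 1 + 0 = 0.

H_0 ≅ Z,  H_1 ≅ Z × Z/2,  H_2 = 0.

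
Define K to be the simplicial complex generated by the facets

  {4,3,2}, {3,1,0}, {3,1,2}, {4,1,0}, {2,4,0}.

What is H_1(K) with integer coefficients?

Fix the vertex order 0 < 1 < 2 < 3 < 4 and write every simplex with vertices in increasing order. Then dim K = 2 and the simplices of K are:

  0-simplices (5): [0], [1], [2], [3], [4]
  1-simplices (10): [0,1], [0,2], [0,3], [0,4], [1,2], [1,3], [1,4], [2,3], [2,4], [3,4]
  2-simplices (5): [0,1,3], [0,1,4], [0,2,4], [1,2,3], [2,3,4]

Hence C_0 ≅ Z^5, C_1 ≅ Z^10, C_2 ≅ Z^5.

Boundary ∂_1: C_1 → C_0 is given by ∂[p,q] = [q] − [p]. For instance
  ∂[0,2] = [2] − [0].
The resulting 5×10 matrix has rank 4, and its Smith normal form has invariant factors (1,1,1,1).

The boundary map ∂_2: C_2 → C_1 sends each 2-simplex [p,q,r] to [q,r] − [p,r] + [p,q]. For instance
  ∂[2,3,4] = [3,4] − [2,4] + [2,3],
  ∂[0,1,4] = [1,4] − [0,4] + [0,1].
This gives a 10×5 integer matrix of rank 5; reducing to Smith normal form yields diagonal entries (1,1,1,1,1).

Reading off H_k = ker ∂_k / im ∂_{k+1}:

  H_1: rank ker ∂_1 − rank ∂_2 = (10 − 4) − 5 = 1, and the invariant factors of ∂_2 are all 1, so H_1 ≅ Z.

H_1 = Z.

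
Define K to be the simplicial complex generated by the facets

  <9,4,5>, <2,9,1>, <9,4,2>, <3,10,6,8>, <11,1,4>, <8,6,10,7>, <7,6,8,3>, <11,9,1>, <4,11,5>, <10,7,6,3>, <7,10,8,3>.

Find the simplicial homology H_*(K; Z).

Order the vertices as 1 < 2 < 3 < 4 < 5 < 6 < 7 < 8 < 9 < 10 < 11. Listing each simplex with vertices in this order, K has dimension 3 with simplices:

  0-simplices (11): [1], [2], [3], [4], [5], [6], [7], [8], [9], [10], [11]
  1-simplices (22): [1,2], [1,4], [1,9], [1,11], [2,4], [2,9], [3,6], [3,7], [3,8], [3,10], [4,5], [4,9], [4,11], [5,9], [5,11], [6,7], [6,8], [6,10], [7,8], [7,10], [8,10], [9,11]
  2-simplices (16): [1,2,9], [1,4,11], [1,9,11], [2,4,9], [3,6,7], [3,6,8], [3,6,10], [3,7,8], [3,7,10], [3,8,10], [4,5,9], [4,5,11], [6,7,8], [6,7,10], [6,8,10], [7,8,10]
  3-simplices (5): [3,6,7,8], [3,6,7,10], [3,6,8,10], [3,7,8,10], [6,7,8,10]

so the chain groups are C_0 ≅ Z^11, C_1 ≅ Z^22, C_2 ≅ Z^16, C_3 ≅ Z^5.

∂_1: C_1 → C_0 sends each edge [p,q] (with p < q) to q − p. For instance
  ∂[6,7] = [7] − [6].
This gives a 11×22 integer matrix of rank 9; reducing to Smith normal form yields diagonal entries (1,1,1,1,1,1,1,1,1).

Boundary ∂_2: C_2 → C_1 maps a triangle to the signed sum of its edges. For instance
  ∂[4,5,11] = [5,11] − [4,11] + [4,5],
  ∂[2,4,9] = [4,9] − [2,9] + [2,4].
The resulting 22×16 matrix has rank 12, and its Smith normal form has invariant factors (1,1,1,1,1,1,1,1,1,1,1,1).

The boundary map ∂_3: C_3 → C_2 sends each 3-simplex σ to the alternating sum Σ_i (−1)^i (σ with its i-th vertex removed). For instance
  ∂[3,6,7,8] = [6,7,8] − [3,7,8] + [3,6,8] − [3,6,7],
  ∂[3,6,7,10] = [6,7,10] − [3,7,10] + [3,6,10] − [3,6,7].
The resulting 16×5 matrix has rank 4, and its Smith normal form has invariant factors (1,1,1,1).

Now H_k = ker ∂_k / im ∂_{k+1}, so:

  H_0: rank C_0 − rank ∂_1 = 11 − 9 = 2, and the invariant factors of ∂_1 are all 1, so H_0 = Z^2.
  H_1: rank ker ∂_1 − rank ∂_2 = (22 − 9) − 12 = 1, and the invariant factors of ∂_2 are all 1, so H_1 = Z.
  H_2: rank ker ∂_2 − rank ∂_3 = (16 − 12) − 4 = 0, and the invariant factors of ∂_3 are all 1, so H_2 = 0.
  H_3: rank ker ∂_3 − rank ∂_4 = (5 − 4) − 0 = 1, and there is no ∂_4, so H_3 = Z.

(K is a triangulation of the disjoint union of the 3-sphere S^3 and the cylinder S^1 x I.)

H_0 = Z^2,  H_1 = Z,  H_2 = 0,  H_3 = Z.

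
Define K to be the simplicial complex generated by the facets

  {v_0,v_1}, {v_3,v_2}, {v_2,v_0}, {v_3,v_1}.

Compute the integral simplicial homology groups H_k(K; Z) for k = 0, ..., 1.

H_0 = Z,  H_1 = Z.

Fix the vertex order v_0 < v_1 < v_2 < v_3 and write every simplex with vertices in increasing order. Then dim K = 1 and the simplices of K are:

  0-simplices (4): [v_0], [v_1], [v_2], [v_3]
  1-simplices (4): [v_0,v_1], [v_0,v_2], [v_1,v_3], [v_2,v_3]

Hence C_0 ≅ Z^4, C_1 ≅ Z^4.

Boundary ∂_1: C_1 → C_0 sends each edge [p,q] (with p < q) to q − p. For instance
  ∂[v_0,v_2] = [v_2] − [v_0].
As a 4×4 matrix over Z this has rank 3, with invariant factors (1,1,1).

Reading off H_k = ker ∂_k / im ∂_{k+1}:

  H_0: rank C_0 − rank ∂_1 = 4 − 3 = 1, and the invariant factors of ∂_1 are all 1, so H_0 = Z.
  H_1: rank ker ∂_1 − rank ∂_2 = (4 − 3) − 0 = 1, and there is no ∂_2, so H_1 = Z.

(K is a triangulation of the circle S^1.)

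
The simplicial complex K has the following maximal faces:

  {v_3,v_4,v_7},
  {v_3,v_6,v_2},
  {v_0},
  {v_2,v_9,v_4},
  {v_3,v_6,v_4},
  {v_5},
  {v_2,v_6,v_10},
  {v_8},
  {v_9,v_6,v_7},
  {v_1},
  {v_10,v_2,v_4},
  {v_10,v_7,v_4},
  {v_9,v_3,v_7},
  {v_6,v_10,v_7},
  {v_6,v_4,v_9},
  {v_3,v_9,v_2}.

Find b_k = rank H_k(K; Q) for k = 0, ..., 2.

We work with the vertex ordering v_0 < v_1 < v_2 < v_3 < v_4 < v_5 < v_6 < v_7 < v_8 < v_9 < v_10. The simplices of K, each written with vertices in increasing order, are:

  0-simplices (11): [v_0], [v_1], [v_2], [v_3], [v_4], [v_5], [v_6], [v_7], [v_8], [v_9], [v_10]
  1-simplices (18): (18 of them)
  2-simplices (12): (12 of them)

so the chain groups are C_0 ≅ Z^11, C_1 ≅ Z^18, C_2 ≅ Z^12.

∂_1: C_1 → C_0 sends each edge [p,q] (with p < q) to q − p. For instance
  ∂[v_2,v_10] = [v_10] − [v_2].
As a 11×18 matrix over Z this has rank 6, with invariant factors (1,1,1,1,1,1).

∂_2: C_2 → C_1 maps a triangle to the signed sum of its edges. For instance
  ∂[v_2,v_3,v_6] = [v_3,v_6] − [v_2,v_6] + [v_2,v_3],
  ∂[v_2,v_3,v_9] = [v_3,v_9] − [v_2,v_9] + [v_2,v_3].
This gives a 18×12 integer matrix of rank 12; reducing to Smith normal form yields diagonal entries (1,1,1,1,1,1,1,1,1,1,1,2).

Now H_k = ker ∂_k / im ∂_{k+1}, so:

  H_0: rank C_0 − rank ∂_1 = 11 − 6 = 5, and the invariant factors of ∂_1 are all 1, so H_0 ≅ Z^5.
  H_1: rank ker ∂_1 − rank ∂_2 = (18 − 6) − 12 = 0, and ∂_2 has invariant factor 2 > 1, so H_1 ≅ Z/2Z.
  H_2: rank ker ∂_2 − rank ∂_3 = (12 − 12) − 0 = 0, and there is no ∂_3, so H_2 ≅ 0.

Hence the Betti numbers are b_0 = 5, b_1 = 0, b_2 = 0.

b_0 = 5, b_1 = 0, b_2 = 0.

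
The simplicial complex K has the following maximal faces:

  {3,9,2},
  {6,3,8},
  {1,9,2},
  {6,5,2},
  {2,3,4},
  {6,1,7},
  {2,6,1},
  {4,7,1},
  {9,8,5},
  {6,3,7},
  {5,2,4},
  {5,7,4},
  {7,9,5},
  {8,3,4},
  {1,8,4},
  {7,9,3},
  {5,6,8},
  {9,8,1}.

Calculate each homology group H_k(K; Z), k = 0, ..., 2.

Fix the vertex order 1 < 2 < 3 < 4 < 5 < 6 < 7 < 8 < 9 and write every simplex with vertices in increasing order. Then dim K = 2 and the simplices of K are:

  0-simplices (9): [1], [2], [3], [4], [5], [6], [7], [8], [9]
  1-simplices (27): (27 of them)
  2-simplices (18): [1,2,6], [1,2,9], [1,4,7], [1,4,8], [1,6,7], [1,8,9], [2,3,4], [2,3,9], [2,4,5], [2,5,6], [3,4,8], [3,6,7], [3,6,8], [3,7,9], [4,5,7], [5,6,8], [5,7,9], [5,8,9]

so the chain groups are C_0 ≅ Z^9, C_1 ≅ Z^27, C_2 ≅ Z^18.

Boundary ∂_1: C_1 → C_0 maps an edge to its endpoints' difference, ∂[p,q] = q − p. For instance
  ∂[1,6] = [6] − [1].
The 9×27 boundary matrix has rank 8 and Smith normal form diag(1,1,1,1,1,1,1,1).

∂_2: C_2 → C_1 maps a triangle to the signed sum of its edges. For instance
  ∂[3,4,8] = [4,8] − [3,8] + [3,4],
  ∂[5,7,9] = [7,9] − [5,9] + [5,7].
This gives a 27×18 integer matrix of rank 17; reducing to Smith normal form yields diagonal entries (1,1,1,1,1,1,1,1,1,1,1,1,1,1,1,1,1).

Computing H_k = (kernel of ∂_k) / (image of ∂_{k+1}):

  H_0: rank C_0 − rank ∂_1 = 9 − 8 = 1, and the invariant factors of ∂_1 are all 1, so H_0 = Z.
  H_1: rank ker ∂_1 − rank ∂_2 = (27 − 8) − 17 = 2, and the invariant factors of ∂_2 are all 1, so H_1 = Z^2.
  H_2: rank ker ∂_2 − rank ∂_3 = (18 − 17) − 0 = 1, and there is no ∂_3, so H_2 = Z.

(K is a triangulation of the torus T^2.)

H_0 = Z,  H_1 = Z^2,  H_2 = Z.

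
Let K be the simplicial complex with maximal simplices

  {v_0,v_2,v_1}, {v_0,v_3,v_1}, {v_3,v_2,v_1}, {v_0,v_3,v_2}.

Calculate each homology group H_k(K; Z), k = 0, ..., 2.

Order the vertices as v_0 < v_1 < v_2 < v_3. Listing each simplex with vertices in this order, K has dimension 2 with simplices:

  0-simplices (4): [v_0], [v_1], [v_2], [v_3]
  1-simplices (6): [v_0,v_1], [v_0,v_2], [v_0,v_3], [v_1,v_2], [v_1,v_3], [v_2,v_3]
  2-simplices (4): [v_0,v_1,v_2], [v_0,v_1,v_3], [v_0,v_2,v_3], [v_1,v_2,v_3]

giving chain groups C_0 ≅ Z^4, C_1 ≅ Z^6, C_2 ≅ Z^4.

∂_1: C_1 → C_0 maps an edge to its endpoints' difference, ∂[p,q] = q − p.
This gives a 4×6 integer matrix of rank 3; reducing to Smith normal form yields diagonal entries (1,1,1).

Boundary ∂_2: C_2 → C_1 maps a triangle to the signed sum of its edges. For instance
  ∂[v_0,v_2,v_3] = [v_2,v_3] − [v_0,v_3] + [v_0,v_2],
  ∂[v_0,v_1,v_2] = [v_1,v_2] − [v_0,v_2] + [v_0,v_1].
The resulting 6×4 matrix has rank 3, and its Smith normal form has invariant factors (1,1,1).

Now H_k = ker ∂_k / im ∂_{k+1}, so:

  H_0: rank C_0 − rank ∂_1 = 4 − 3 = 1, and the invariant factors of ∂_1 are all 1, so H_0 ≅ Z.
  H_1: rank ker ∂_1 − rank ∂_2 = (6 − 3) − 3 = 0, and the invariant factors of ∂_2 are all 1, so H_1 ≅ 0.
  H_2: rank ker ∂_2 − rank ∂_3 = (4 − 3) − 0 = 1, and there is no ∂_3, so H_2 ≅ Z.

(K is a triangulation of the 2-sphere S^2.)

H_0 = Z,  H_1 = 0,  H_2 = Z.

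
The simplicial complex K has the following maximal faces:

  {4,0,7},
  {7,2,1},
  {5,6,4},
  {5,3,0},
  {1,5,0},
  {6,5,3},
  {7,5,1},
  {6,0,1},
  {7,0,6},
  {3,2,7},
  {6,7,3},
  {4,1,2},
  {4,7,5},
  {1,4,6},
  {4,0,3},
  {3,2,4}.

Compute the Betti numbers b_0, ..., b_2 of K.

b_0 = 1, b_1 = 2, b_2 = 1.

Order the vertices as 0 < 1 < 2 < 3 < 4 < 5 < 6 < 7. Listing each simplex with vertices in this order, K has dimension 2 with simplices:

  0-simplices (8): [0], [1], [2], [3], [4], [5], [6], [7]
  1-simplices (24): (24 of them)
  2-simplices (16): [0,1,5], [0,1,6], [0,3,4], [0,3,5], [0,4,7], [0,6,7], [1,2,4], [1,2,7], [1,4,6], [1,5,7], [2,3,4], [2,3,7], [3,5,6], [3,6,7], [4,5,6], [4,5,7]

Hence C_0 ≅ Z^8, C_1 ≅ Z^24, C_2 ≅ Z^16.

∂_1: C_1 → C_0 maps an edge to its endpoints' difference, ∂[p,q] = q − p. For instance
  ∂[3,6] = [6] − [3].
As a 8×24 matrix over Z this has rank 7, with invariant factors (1,1,1,1,1,1,1).

Boundary ∂_2: C_2 → C_1 acts by ∂[p,q,r] = [q,r] − [p,r] + [p,q]. For instance
  ∂[1,2,4] = [2,4] − [1,4] + [1,2],
  ∂[4,5,6] = [5,6] − [4,6] + [4,5].
As a 24×16 matrix over Z this has rank 15, with invariant factors (1,1,1,1,1,1,1,1,1,1,1,1,1,1,1).

Now H_k = ker ∂_k / im ∂_{k+1}, so:

  H_0: rank C_0 − rank ∂_1 = 8 − 7 = 1, and the invariant factors of ∂_1 are all 1, so H_0 = Z.
  H_1: rank ker ∂_1 − rank ∂_2 = (24 − 7) − 15 = 2, and the invariant factors of ∂_2 are all 1, so H_1 = Z^2.
  H_2: rank ker ∂_2 − rank ∂_3 = (16 − 15) − 0 = 1, and there is no ∂_3, so H_2 = Z.

(K is a triangulation of the torus T^2.)

Hence the Betti numbers are b_0 = 1, b_1 = 2, b_2 = 1.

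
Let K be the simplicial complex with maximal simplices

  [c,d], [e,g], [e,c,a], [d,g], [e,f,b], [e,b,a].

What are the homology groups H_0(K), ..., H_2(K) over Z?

H_0 ≅ Z,  H_1 ≅ Z,  H_2 = 0.

Fix the vertex order a < b < c < d < e < f < g and write every simplex with vertices in increasing order. Then dim K = 2 and the simplices of K are:

  0-simplices (7): a, b, c, d, e, f, g
  1-simplices (10): ab, ac, ae, be, bf, cd, ce, dg, ef, eg
  2-simplices (3): abe, ace, bef

so the chain groups are C_0 ≅ Z^7, C_1 ≅ Z^10, C_2 ≅ Z^3.

The boundary map ∂_1: C_1 → C_0 maps an edge to its endpoints' difference, ∂[p,q] = q − p.
The 7×10 boundary matrix has rank 6 and Smith normal form diag(1,1,1,1,1,1).

The boundary map ∂_2: C_2 → C_1 maps a triangle to the signed sum of its edges. For instance
  ∂bef = ef − bf + be,
  ∂abe = be − ae + ab.
As a 10×3 matrix over Z this has rank 3, with invariant factors (1,1,1).

Reading off H_k = ker ∂_k / im ∂_{k+1}:

  H_0: rank C_0 − rank ∂_1 = 7 − 6 = 1, and the invariant factors of ∂_1 are all 1, so H_0 = Z.
  H_1: rank ker ∂_1 − rank ∂_2 = (10 − 6) − 3 = 1, and the invariant factors of ∂_2 are all 1, so H_1 = Z.
  H_2: rank ker ∂_2 − rank ∂_3 = (3 − 3) − 0 = 0, and there is no ∂_3, so H_2 = 0.

As a check, the Euler characteristic is 7 − 10 + 3 = 0, which agrees with 1 − 1 + 0 = 0.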